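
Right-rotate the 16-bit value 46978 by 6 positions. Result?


Rotate 0b1011011110000010 right by 6 (16-bit) = 0b101011011110 = 2782

2782


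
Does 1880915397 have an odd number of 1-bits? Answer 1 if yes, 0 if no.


0b1110000000111000111110111000101 has 16 ones => parity 0

0


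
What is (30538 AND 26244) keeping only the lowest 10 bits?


Step 1: 30538 & 26244 = 26112
Step 2: 26112 & 1023 = 512

512


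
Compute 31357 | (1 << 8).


31357 | (1 << 8) = 31357 | 256 = 31613

31613


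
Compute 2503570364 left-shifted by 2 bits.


0b10010101001110010111001110111100 << 2 = 0b1001010100111001011100111011110000 = 10014281456

10014281456


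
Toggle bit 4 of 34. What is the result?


34 ^ (1 << 4) = 34 ^ 16 = 50

50


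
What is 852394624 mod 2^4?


852394624 & 15 = 0

0


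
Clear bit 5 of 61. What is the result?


61 & ~(1 << 5) = 29

29


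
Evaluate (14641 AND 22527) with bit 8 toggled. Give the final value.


Step 1: 14641 & 22527 = 4401
Step 2: 4401 ^ (1 << 8) = 4401 ^ 256 = 4145

4145


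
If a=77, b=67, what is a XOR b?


77 ^ 67 = 14

14


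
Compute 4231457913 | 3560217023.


0b11111100001101101110110001111001 | 0b11010100001101001001100110111111 = 0b11111100001101101111110111111111 = 4231462399

4231462399


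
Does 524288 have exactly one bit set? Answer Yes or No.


0b10000000000000000000. Only one bit set => Yes

Yes


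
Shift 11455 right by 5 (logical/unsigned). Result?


0b10110010111111 >> 5 = 0b101100101 = 357

357


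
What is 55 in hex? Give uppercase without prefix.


55 = 37 hex

37


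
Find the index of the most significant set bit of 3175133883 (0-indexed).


0b10111101010000001011001010111011. Highest set bit at position 31

31


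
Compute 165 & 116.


0b10100101 & 0b1110100 = 0b100100 = 36

36


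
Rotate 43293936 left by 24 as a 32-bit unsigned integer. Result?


Rotate 0b10100101001001110011110000 left by 24 (32-bit) = 0b11110000000000101001010010011100 = 4026700956

4026700956


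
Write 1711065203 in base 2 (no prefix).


1711065203 = 1100101111111001100100001110011 in binary

1100101111111001100100001110011


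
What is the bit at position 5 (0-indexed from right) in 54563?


0b1101010100100011, position 5 = 1

1


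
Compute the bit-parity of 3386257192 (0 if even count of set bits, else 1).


0b11001001110101100010111100101000 has 16 ones => parity 0

0


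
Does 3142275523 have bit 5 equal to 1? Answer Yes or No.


0b10111011010010110101000111000011, bit 5 = 0. No

No


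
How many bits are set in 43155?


0b1010100010010011 has 7 set bits

7


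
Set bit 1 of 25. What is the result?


25 | (1 << 1) = 25 | 2 = 27

27


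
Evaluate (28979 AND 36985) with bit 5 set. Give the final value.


Step 1: 28979 & 36985 = 4145
Step 2: 4145 | (1 << 5) = 4145 | 32 = 4145

4145


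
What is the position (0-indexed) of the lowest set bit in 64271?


0b1111101100001111. Lowest set bit at position 0

0


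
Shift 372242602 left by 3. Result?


0b10110001011111111100010101010 << 3 = 0b10110001011111111100010101010000 = 2977940816

2977940816


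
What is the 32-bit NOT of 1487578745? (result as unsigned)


~0b1011000101010101010011001111001 = 0b10100111010101010101100110000110 = 2807388550 (32-bit unsigned)

2807388550


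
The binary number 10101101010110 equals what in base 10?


10101101010110 in decimal = 11094

11094


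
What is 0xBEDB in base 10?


BEDB hex = 48859 decimal

48859


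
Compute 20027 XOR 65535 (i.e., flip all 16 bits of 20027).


20027 ^ 65535 = 45508

45508


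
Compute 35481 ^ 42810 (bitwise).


0b1000101010011001 ^ 0b1010011100111010 = 0b10110110100011 = 11683

11683


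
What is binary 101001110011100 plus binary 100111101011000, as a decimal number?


101001110011100 + 100111101011000 = 1010001011110100 = 41716

41716


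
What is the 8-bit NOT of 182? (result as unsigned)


~0b10110110 = 0b1001001 = 73 (8-bit unsigned)

73


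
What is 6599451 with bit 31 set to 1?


6599451 | (1 << 31) = 6599451 | 2147483648 = 2154083099

2154083099


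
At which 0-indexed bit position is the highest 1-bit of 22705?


0b101100010110001. Highest set bit at position 14

14


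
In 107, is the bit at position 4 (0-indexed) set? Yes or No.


0b1101011, bit 4 = 0. No

No


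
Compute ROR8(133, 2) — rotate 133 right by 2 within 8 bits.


Rotate 0b10000101 right by 2 (8-bit) = 0b1100001 = 97

97


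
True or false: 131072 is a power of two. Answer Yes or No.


0b100000000000000000. Only one bit set => Yes

Yes


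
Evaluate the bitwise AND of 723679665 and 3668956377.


0b101011001000100111100110110001 & 0b11011010101011111101010011011001 = 0b1010001000100101000010010001 = 170021009

170021009


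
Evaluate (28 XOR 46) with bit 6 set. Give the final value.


Step 1: 28 ^ 46 = 50
Step 2: 50 | (1 << 6) = 50 | 64 = 114

114


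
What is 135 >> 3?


0b10000111 >> 3 = 0b10000 = 16

16


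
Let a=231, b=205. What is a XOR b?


231 ^ 205 = 42

42


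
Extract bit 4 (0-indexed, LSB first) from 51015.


0b1100011101000111, position 4 = 0

0


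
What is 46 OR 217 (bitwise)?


0b101110 | 0b11011001 = 0b11111111 = 255

255


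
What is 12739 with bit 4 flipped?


12739 ^ (1 << 4) = 12739 ^ 16 = 12755

12755


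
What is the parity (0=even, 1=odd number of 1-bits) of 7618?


0b1110111000010 has 7 ones => parity 1

1


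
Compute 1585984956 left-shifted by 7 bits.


0b1011110100010000011010110111100 << 7 = 0b10111101000100000110101101111000000000 = 203006074368

203006074368


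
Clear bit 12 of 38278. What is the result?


38278 & ~(1 << 12) = 34182

34182


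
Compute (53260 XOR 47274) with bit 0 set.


Step 1: 53260 ^ 47274 = 26790
Step 2: 26790 | (1 << 0) = 26790 | 1 = 26791

26791


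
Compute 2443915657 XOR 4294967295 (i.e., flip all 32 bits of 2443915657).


2443915657 ^ 4294967295 = 1851051638

1851051638


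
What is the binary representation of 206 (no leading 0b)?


206 = 11001110 in binary

11001110


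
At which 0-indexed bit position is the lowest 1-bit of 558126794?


0b100001010001000101011011001010. Lowest set bit at position 1

1


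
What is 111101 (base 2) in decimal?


111101 in decimal = 61

61


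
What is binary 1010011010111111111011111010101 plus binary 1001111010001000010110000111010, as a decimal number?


1010011010111111111011111010101 + 1001111010001000010110000111010 = 10100010101001000010010000001111 = 2728666127

2728666127


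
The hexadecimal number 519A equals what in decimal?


519A hex = 20890 decimal

20890


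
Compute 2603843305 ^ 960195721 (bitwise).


0b10011011001100110111111011101001 ^ 0b111001001110110110110010001001 = 0b10100010000010000001001001100000 = 2718437984

2718437984


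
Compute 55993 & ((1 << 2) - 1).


55993 & 3 = 1

1


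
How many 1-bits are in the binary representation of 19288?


0b100101101011000 has 7 set bits

7


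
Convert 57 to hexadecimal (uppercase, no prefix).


57 = 39 hex

39


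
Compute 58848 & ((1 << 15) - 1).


58848 & 32767 = 26080

26080


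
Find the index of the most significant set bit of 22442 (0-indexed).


0b101011110101010. Highest set bit at position 14

14


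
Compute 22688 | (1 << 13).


22688 | (1 << 13) = 22688 | 8192 = 30880

30880


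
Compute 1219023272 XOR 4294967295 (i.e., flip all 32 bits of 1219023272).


1219023272 ^ 4294967295 = 3075944023

3075944023


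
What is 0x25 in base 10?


25 hex = 37 decimal

37


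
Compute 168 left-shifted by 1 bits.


0b10101000 << 1 = 0b101010000 = 336

336


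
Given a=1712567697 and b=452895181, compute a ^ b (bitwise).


1712567697 ^ 452895181 = 2095912028

2095912028


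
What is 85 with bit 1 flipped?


85 ^ (1 << 1) = 85 ^ 2 = 87

87


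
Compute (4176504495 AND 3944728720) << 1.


Step 1: 4176504495 & 3944728720 = 3893379200
Step 2: 3893379200 << 1 = 7786758400

7786758400


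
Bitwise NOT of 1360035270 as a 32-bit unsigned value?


~0b1010001000100000111110111000110 = 0b10101110111011111000001000111001 = 2934932025 (32-bit unsigned)

2934932025


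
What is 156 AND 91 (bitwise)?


0b10011100 & 0b1011011 = 0b11000 = 24

24


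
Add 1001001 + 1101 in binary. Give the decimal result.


1001001 + 1101 = 1010110 = 86

86


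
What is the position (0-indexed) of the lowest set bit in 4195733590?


0b11111010000101011101000001010110. Lowest set bit at position 1

1


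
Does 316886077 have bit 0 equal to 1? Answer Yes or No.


0b10010111000110100110000111101, bit 0 = 1. Yes

Yes


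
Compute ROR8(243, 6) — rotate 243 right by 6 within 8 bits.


Rotate 0b11110011 right by 6 (8-bit) = 0b11001111 = 207

207


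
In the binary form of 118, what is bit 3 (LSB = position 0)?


0b1110110, position 3 = 0

0


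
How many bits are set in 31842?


0b111110001100010 has 8 set bits

8


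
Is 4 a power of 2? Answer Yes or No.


0b100. Only one bit set => Yes

Yes


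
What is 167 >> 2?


0b10100111 >> 2 = 0b101001 = 41

41


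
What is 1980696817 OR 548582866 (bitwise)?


0b1110110000011110000100011110001 | 0b100000101100101011010111010010 = 0b1110110101111111011110111110011 = 1992277491

1992277491


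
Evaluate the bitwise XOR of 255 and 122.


0b11111111 ^ 0b1111010 = 0b10000101 = 133

133


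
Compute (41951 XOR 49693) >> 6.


Step 1: 41951 ^ 49693 = 25026
Step 2: 25026 >> 6 = 391

391


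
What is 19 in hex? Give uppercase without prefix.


19 = 13 hex

13


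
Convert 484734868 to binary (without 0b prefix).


484734868 = 11100111001000111011110010100 in binary

11100111001000111011110010100


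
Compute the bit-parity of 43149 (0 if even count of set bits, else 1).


0b1010100010001101 has 7 ones => parity 1

1


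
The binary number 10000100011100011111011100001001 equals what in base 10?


10000100011100011111011100001001 in decimal = 2222061321

2222061321


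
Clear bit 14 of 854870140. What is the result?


854870140 & ~(1 << 14) = 854853756

854853756


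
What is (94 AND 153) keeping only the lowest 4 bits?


Step 1: 94 & 153 = 24
Step 2: 24 & 15 = 8

8


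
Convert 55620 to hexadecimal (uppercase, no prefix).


55620 = D944 hex

D944


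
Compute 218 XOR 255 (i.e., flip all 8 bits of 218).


218 ^ 255 = 37

37


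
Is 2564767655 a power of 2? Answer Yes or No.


0b10011000110111110011111110100111. Multiple bits set => No

No


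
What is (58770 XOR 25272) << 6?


Step 1: 58770 ^ 25272 = 34602
Step 2: 34602 << 6 = 2214528

2214528


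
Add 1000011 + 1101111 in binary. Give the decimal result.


1000011 + 1101111 = 10110010 = 178

178


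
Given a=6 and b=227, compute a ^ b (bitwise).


6 ^ 227 = 229

229


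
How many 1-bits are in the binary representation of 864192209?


0b110011100000101000011011010001 has 13 set bits

13


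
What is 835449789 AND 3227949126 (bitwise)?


0b110001110010111111001110111101 & 0b11000000011001101001100001000110 = 0b10000101001000000000100 = 4362244

4362244


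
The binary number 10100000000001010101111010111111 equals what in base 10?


10100000000001010101111010111111 in decimal = 2684706495

2684706495


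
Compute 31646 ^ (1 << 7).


31646 ^ (1 << 7) = 31646 ^ 128 = 31518

31518


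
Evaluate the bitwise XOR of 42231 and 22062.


0b1010010011110111 ^ 0b101011000101110 = 0b1111001011011001 = 62169

62169


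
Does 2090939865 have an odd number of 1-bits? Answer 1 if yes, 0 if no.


0b1111100101000010011010111011001 has 17 ones => parity 1

1


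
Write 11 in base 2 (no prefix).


11 = 1011 in binary

1011


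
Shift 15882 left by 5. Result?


0b11111000001010 << 5 = 0b1111100000101000000 = 508224

508224


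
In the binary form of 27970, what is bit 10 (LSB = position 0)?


0b110110101000010, position 10 = 1

1


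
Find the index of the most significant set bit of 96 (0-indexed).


0b1100000. Highest set bit at position 6

6


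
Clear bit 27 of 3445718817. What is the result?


3445718817 & ~(1 << 27) = 3311501089

3311501089


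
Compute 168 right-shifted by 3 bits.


0b10101000 >> 3 = 0b10101 = 21

21


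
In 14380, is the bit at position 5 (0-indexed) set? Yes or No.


0b11100000101100, bit 5 = 1. Yes

Yes


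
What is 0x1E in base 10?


1E hex = 30 decimal

30


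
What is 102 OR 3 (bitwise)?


0b1100110 | 0b11 = 0b1100111 = 103

103


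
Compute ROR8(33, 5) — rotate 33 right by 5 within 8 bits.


Rotate 0b100001 right by 5 (8-bit) = 0b1001 = 9

9


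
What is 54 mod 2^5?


54 & 31 = 22

22


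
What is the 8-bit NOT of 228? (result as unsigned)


~0b11100100 = 0b11011 = 27 (8-bit unsigned)

27


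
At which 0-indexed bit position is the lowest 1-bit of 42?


0b101010. Lowest set bit at position 1

1


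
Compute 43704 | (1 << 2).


43704 | (1 << 2) = 43704 | 4 = 43708

43708


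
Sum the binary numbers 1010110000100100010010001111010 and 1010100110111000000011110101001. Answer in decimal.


1010110000100100010010001111010 + 1010100110111000000011110101001 = 10101010111011100010110000100011 = 2867735587

2867735587


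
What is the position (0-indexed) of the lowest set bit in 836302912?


0b110001110110001111100001000000. Lowest set bit at position 6

6


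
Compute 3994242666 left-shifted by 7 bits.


0b11101110000100110100111001101010 << 7 = 0b111011100001001101001110011010100000000 = 511263061248

511263061248


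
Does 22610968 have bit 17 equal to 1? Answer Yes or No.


0b1010110010000010000011000, bit 17 = 0. No

No


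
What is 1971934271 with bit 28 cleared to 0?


1971934271 & ~(1 << 28) = 1703498815

1703498815


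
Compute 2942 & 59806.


0b101101111110 & 0b1110100110011110 = 0b100100011110 = 2334

2334


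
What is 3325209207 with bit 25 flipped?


3325209207 ^ (1 << 25) = 3325209207 ^ 33554432 = 3291654775

3291654775


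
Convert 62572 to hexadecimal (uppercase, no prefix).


62572 = F46C hex

F46C


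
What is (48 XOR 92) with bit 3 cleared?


Step 1: 48 ^ 92 = 108
Step 2: 108 & ~(1 << 3) = 100

100


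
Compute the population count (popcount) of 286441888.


0b10001000100101100000110100000 has 9 set bits

9


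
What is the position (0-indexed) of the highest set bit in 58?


0b111010. Highest set bit at position 5

5


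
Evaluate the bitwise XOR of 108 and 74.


0b1101100 ^ 0b1001010 = 0b100110 = 38

38


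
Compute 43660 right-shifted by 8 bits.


0b1010101010001100 >> 8 = 0b10101010 = 170

170


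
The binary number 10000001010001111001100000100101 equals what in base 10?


10000001010001111001100000100101 in decimal = 2168952869

2168952869


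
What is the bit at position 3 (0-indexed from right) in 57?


0b111001, position 3 = 1

1


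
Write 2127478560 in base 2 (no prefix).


2127478560 = 1111110110011101011111100100000 in binary

1111110110011101011111100100000


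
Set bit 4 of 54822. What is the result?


54822 | (1 << 4) = 54822 | 16 = 54838

54838


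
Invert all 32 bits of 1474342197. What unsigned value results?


1474342197 ^ 4294967295 = 2820625098

2820625098


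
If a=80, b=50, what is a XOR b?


80 ^ 50 = 98

98


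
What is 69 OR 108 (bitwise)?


0b1000101 | 0b1101100 = 0b1101101 = 109

109


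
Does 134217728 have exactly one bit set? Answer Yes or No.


0b1000000000000000000000000000. Only one bit set => Yes

Yes


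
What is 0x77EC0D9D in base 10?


77EC0D9D hex = 2011958685 decimal

2011958685


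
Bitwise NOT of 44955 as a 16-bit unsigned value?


~0b1010111110011011 = 0b101000001100100 = 20580 (16-bit unsigned)

20580


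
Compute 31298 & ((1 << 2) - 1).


31298 & 3 = 2

2


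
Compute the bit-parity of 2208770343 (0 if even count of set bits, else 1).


0b10000011101001110010100100100111 has 15 ones => parity 1

1


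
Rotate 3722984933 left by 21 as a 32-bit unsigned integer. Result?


Rotate 0b11011101111010000011110111100101 left by 21 (32-bit) = 0b10111100101110111011110100000111 = 3166420231

3166420231


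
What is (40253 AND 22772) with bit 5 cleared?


Step 1: 40253 & 22772 = 6196
Step 2: 6196 & ~(1 << 5) = 6164

6164


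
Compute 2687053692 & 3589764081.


0b10100000001010010010111101111100 & 0b11010101111101110111001111110001 = 0b10000000001000010010001101110000 = 2149655408

2149655408


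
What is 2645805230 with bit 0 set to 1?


2645805230 | (1 << 0) = 2645805230 | 1 = 2645805231

2645805231


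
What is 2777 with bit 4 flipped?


2777 ^ (1 << 4) = 2777 ^ 16 = 2761

2761


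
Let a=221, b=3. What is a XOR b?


221 ^ 3 = 222

222


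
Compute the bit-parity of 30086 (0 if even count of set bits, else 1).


0b111010110000110 has 8 ones => parity 0

0


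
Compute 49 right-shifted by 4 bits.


0b110001 >> 4 = 0b11 = 3

3


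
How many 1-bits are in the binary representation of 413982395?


0b11000101011001101111010111011 has 18 set bits

18


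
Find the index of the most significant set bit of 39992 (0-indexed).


0b1001110000111000. Highest set bit at position 15

15


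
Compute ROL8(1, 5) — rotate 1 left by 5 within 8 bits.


Rotate 0b1 left by 5 (8-bit) = 0b100000 = 32

32


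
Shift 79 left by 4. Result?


0b1001111 << 4 = 0b10011110000 = 1264

1264


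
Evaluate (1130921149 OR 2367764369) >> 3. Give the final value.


Step 1: 1130921149 | 2367764369 = 3479797693
Step 2: 3479797693 >> 3 = 434974711

434974711


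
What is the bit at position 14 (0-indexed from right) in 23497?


0b101101111001001, position 14 = 1

1


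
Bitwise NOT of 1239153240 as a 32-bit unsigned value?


~0b1001001110110111111101001011000 = 0b10110110001001000000010110100111 = 3055814055 (32-bit unsigned)

3055814055


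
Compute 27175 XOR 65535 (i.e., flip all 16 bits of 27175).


27175 ^ 65535 = 38360

38360


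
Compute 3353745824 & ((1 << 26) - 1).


3353745824 & 67108863 = 65411488

65411488


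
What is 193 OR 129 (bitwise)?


0b11000001 | 0b10000001 = 0b11000001 = 193

193


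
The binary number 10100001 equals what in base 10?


10100001 in decimal = 161

161


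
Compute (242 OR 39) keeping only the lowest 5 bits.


Step 1: 242 | 39 = 247
Step 2: 247 & 31 = 23

23


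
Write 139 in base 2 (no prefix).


139 = 10001011 in binary

10001011


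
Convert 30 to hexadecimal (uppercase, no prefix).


30 = 1E hex

1E


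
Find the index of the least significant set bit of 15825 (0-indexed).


0b11110111010001. Lowest set bit at position 0

0


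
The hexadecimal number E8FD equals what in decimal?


E8FD hex = 59645 decimal

59645


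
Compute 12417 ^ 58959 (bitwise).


0b11000010000001 ^ 0b1110011001001111 = 0b1101011011001110 = 54990

54990


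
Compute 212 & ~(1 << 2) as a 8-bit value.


212 & ~(1 << 2) = 208

208


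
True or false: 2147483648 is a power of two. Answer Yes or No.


0b10000000000000000000000000000000. Only one bit set => Yes

Yes


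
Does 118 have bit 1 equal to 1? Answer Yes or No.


0b1110110, bit 1 = 1. Yes

Yes


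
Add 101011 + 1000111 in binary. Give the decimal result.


101011 + 1000111 = 1110010 = 114

114


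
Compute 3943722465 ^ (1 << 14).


3943722465 ^ (1 << 14) = 3943722465 ^ 16384 = 3943706081

3943706081


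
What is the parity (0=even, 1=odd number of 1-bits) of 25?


0b11001 has 3 ones => parity 1

1


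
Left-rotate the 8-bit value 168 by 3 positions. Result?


Rotate 0b10101000 left by 3 (8-bit) = 0b1000101 = 69

69


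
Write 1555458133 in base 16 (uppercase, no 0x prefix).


1555458133 = 5CB66855 hex

5CB66855


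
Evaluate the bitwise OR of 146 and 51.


0b10010010 | 0b110011 = 0b10110011 = 179

179


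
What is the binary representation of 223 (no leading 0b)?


223 = 11011111 in binary

11011111


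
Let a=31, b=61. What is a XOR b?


31 ^ 61 = 34

34


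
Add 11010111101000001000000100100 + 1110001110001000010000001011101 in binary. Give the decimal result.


11010111101000001000000100100 + 1110001110001000010000001011101 = 10001100101110000011000010000001 = 2360881281

2360881281


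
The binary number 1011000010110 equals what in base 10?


1011000010110 in decimal = 5654

5654


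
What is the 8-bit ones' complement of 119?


119 ^ 255 = 136

136


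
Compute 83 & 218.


0b1010011 & 0b11011010 = 0b1010010 = 82

82


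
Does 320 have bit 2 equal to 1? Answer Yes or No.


0b101000000, bit 2 = 0. No

No


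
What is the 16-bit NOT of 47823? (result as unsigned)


~0b1011101011001111 = 0b100010100110000 = 17712 (16-bit unsigned)

17712


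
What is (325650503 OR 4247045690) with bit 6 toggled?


Step 1: 325650503 | 4247045690 = 4285386367
Step 2: 4285386367 ^ (1 << 6) = 4285386367 ^ 64 = 4285386303

4285386303


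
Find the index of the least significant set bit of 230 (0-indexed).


0b11100110. Lowest set bit at position 1

1


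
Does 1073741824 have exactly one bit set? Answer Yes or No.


0b1000000000000000000000000000000. Only one bit set => Yes

Yes


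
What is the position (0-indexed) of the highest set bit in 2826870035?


0b10101000011111101001110100010011. Highest set bit at position 31

31


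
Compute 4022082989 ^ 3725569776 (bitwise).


0b11101111101111000001110110101101 ^ 0b11011110000011111010111011110000 = 0b110001101100111011001101011101 = 833860445

833860445


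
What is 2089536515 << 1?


0b1111100100010111100110000000011 << 1 = 0b11111001000101111001100000000110 = 4179073030

4179073030


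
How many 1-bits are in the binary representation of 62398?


0b1111001110111110 has 12 set bits

12


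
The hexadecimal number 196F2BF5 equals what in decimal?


196F2BF5 hex = 426716149 decimal

426716149


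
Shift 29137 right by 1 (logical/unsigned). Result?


0b111000111010001 >> 1 = 0b11100011101000 = 14568

14568


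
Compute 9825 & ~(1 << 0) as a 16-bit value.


9825 & ~(1 << 0) = 9824

9824


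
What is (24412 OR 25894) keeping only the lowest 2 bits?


Step 1: 24412 | 25894 = 32638
Step 2: 32638 & 3 = 2

2


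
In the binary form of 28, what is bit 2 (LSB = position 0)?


0b11100, position 2 = 1

1


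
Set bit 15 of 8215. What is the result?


8215 | (1 << 15) = 8215 | 32768 = 40983

40983


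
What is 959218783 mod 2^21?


959218783 & 2097151 = 820319

820319


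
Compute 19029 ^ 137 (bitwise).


0b100101001010101 ^ 0b10001001 = 0b100101011011100 = 19164

19164


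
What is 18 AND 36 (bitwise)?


0b10010 & 0b100100 = 0b0 = 0

0


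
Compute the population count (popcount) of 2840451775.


0b10101001010011011101101010111111 has 20 set bits

20


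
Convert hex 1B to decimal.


1B hex = 27 decimal

27


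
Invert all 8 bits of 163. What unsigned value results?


163 ^ 255 = 92

92


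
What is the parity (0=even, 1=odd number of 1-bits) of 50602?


0b1100010110101010 has 8 ones => parity 0

0


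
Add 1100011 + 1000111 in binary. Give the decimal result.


1100011 + 1000111 = 10101010 = 170

170


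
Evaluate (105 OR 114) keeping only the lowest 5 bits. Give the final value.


Step 1: 105 | 114 = 123
Step 2: 123 & 31 = 27

27


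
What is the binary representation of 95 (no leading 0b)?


95 = 1011111 in binary

1011111


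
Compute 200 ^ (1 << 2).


200 ^ (1 << 2) = 200 ^ 4 = 204

204


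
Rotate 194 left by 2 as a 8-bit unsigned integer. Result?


Rotate 0b11000010 left by 2 (8-bit) = 0b1011 = 11

11


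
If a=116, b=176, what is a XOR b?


116 ^ 176 = 196

196


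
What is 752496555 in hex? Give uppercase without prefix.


752496555 = 2CDA2FAB hex

2CDA2FAB


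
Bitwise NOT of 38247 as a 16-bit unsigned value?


~0b1001010101100111 = 0b110101010011000 = 27288 (16-bit unsigned)

27288


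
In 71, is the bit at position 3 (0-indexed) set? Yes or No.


0b1000111, bit 3 = 0. No

No


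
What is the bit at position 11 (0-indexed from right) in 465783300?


0b11011110000110100101000000100, position 11 = 1

1


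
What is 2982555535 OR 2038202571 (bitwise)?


0b10110001110001100010111110001111 | 0b1111001011111001000000011001011 = 0b11111001111111101010111111001111 = 4194217935

4194217935


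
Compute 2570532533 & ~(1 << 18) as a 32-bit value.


2570532533 & ~(1 << 18) = 2570270389

2570270389


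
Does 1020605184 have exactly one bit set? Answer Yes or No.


0b111100110101010011001100000000. Multiple bits set => No

No


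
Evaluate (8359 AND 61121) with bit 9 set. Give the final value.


Step 1: 8359 & 61121 = 8321
Step 2: 8321 | (1 << 9) = 8321 | 512 = 8833

8833


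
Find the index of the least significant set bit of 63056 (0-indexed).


0b1111011001010000. Lowest set bit at position 4

4


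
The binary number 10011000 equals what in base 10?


10011000 in decimal = 152

152


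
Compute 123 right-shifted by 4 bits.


0b1111011 >> 4 = 0b111 = 7

7


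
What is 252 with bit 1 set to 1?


252 | (1 << 1) = 252 | 2 = 254

254


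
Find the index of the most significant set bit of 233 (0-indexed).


0b11101001. Highest set bit at position 7

7


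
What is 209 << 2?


0b11010001 << 2 = 0b1101000100 = 836

836


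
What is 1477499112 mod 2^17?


1477499112 & 131071 = 55528

55528


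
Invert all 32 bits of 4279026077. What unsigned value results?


4279026077 ^ 4294967295 = 15941218

15941218


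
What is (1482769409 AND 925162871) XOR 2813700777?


Step 1: 1482769409 & 925162871 = 270550017
Step 2: 270550017 ^ 2813700777 = 3080056488

3080056488


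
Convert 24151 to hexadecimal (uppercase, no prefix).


24151 = 5E57 hex

5E57


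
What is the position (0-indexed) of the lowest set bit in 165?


0b10100101. Lowest set bit at position 0

0


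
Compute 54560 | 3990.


0b1101010100100000 | 0b111110010110 = 0b1101111110110110 = 57270

57270


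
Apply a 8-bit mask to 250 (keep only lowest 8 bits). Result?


250 & 255 = 250

250


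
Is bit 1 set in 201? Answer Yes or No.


0b11001001, bit 1 = 0. No

No


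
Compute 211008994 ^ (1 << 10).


211008994 ^ (1 << 10) = 211008994 ^ 1024 = 211007970

211007970


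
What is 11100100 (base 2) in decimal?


11100100 in decimal = 228

228


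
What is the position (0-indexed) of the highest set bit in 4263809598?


0b11111110001001001001001000111110. Highest set bit at position 31

31


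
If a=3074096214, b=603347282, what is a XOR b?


3074096214 ^ 603347282 = 2496439556

2496439556


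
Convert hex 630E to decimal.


630E hex = 25358 decimal

25358


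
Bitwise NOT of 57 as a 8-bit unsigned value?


~0b111001 = 0b11000110 = 198 (8-bit unsigned)

198


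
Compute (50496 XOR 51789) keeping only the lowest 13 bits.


Step 1: 50496 ^ 51789 = 3853
Step 2: 3853 & 8191 = 3853

3853


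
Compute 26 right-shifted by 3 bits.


0b11010 >> 3 = 0b11 = 3

3


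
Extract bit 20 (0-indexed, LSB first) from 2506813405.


0b10010101011010101110111111011101, position 20 = 0

0


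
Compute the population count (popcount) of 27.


0b11011 has 4 set bits

4


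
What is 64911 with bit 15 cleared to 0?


64911 & ~(1 << 15) = 32143

32143


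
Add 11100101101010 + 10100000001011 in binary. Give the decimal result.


11100101101010 + 10100000001011 = 110000101110101 = 24949

24949


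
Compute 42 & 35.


0b101010 & 0b100011 = 0b100010 = 34

34


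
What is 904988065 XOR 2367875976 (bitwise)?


0b110101111100010000010110100001 ^ 0b10001101001000101110101110001000 = 0b10111000110100111110111000101001 = 3100896809

3100896809


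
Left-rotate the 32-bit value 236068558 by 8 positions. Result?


Rotate 0b1110000100100001111011001110 left by 8 (32-bit) = 0b10010000111101100111000001110 = 304008718

304008718


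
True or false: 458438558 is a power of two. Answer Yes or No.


0b11011010100110011011110011110. Multiple bits set => No

No


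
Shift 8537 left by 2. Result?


0b10000101011001 << 2 = 0b1000010101100100 = 34148

34148


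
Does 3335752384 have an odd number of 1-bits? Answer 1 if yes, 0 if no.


0b11000110110100111000101011000000 has 14 ones => parity 0

0


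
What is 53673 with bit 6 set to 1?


53673 | (1 << 6) = 53673 | 64 = 53737

53737


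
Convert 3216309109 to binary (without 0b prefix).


3216309109 = 10111111101101001111101101110101 in binary

10111111101101001111101101110101


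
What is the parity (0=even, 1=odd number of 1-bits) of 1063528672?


0b111111011001000010100011100000 has 14 ones => parity 0

0


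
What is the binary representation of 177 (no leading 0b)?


177 = 10110001 in binary

10110001


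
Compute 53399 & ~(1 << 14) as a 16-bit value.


53399 & ~(1 << 14) = 37015

37015


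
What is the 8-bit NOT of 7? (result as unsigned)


~0b111 = 0b11111000 = 248 (8-bit unsigned)

248


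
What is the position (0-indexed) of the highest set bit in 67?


0b1000011. Highest set bit at position 6

6


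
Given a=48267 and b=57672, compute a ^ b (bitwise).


48267 ^ 57672 = 24003

24003


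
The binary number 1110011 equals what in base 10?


1110011 in decimal = 115

115


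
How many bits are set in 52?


0b110100 has 3 set bits

3


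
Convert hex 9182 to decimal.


9182 hex = 37250 decimal

37250


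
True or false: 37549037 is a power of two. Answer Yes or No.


0b10001111001111001111101101. Multiple bits set => No

No


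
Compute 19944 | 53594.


0b100110111101000 | 0b1101000101011010 = 0b1101110111111010 = 56826

56826


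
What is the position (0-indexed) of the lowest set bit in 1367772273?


0b1010001100001101000110001110001. Lowest set bit at position 0

0


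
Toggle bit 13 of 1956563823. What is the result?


1956563823 ^ (1 << 13) = 1956563823 ^ 8192 = 1956572015

1956572015


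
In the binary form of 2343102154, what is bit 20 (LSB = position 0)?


0b10001011101010001110011011001010, position 20 = 0

0


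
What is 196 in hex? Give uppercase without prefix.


196 = C4 hex

C4


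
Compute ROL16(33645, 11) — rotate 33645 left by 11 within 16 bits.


Rotate 0b1000001101101101 left by 11 (16-bit) = 0b110110000011011 = 27675

27675


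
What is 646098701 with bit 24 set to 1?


646098701 | (1 << 24) = 646098701 | 16777216 = 662875917

662875917


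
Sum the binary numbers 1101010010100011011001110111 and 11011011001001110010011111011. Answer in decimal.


1101010010100011011001110111 + 11011011001001110010011111011 = 101000101011110001101101110010 = 682564466

682564466


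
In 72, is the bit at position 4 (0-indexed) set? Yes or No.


0b1001000, bit 4 = 0. No

No


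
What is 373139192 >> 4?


0b10110001111011010011011111000 >> 4 = 0b1011000111101101001101111 = 23321199

23321199


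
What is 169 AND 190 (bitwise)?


0b10101001 & 0b10111110 = 0b10101000 = 168

168


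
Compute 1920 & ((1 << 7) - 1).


1920 & 127 = 0

0


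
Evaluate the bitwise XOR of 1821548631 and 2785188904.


0b1101100100100101010000001010111 ^ 0b10100110000000101001110000101000 = 0b11001010100100000011110001111111 = 3398450303

3398450303


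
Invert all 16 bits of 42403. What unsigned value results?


42403 ^ 65535 = 23132

23132


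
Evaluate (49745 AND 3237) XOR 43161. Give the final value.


Step 1: 49745 & 3237 = 1
Step 2: 1 ^ 43161 = 43160

43160


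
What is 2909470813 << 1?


0b10101101011010110000000001011101 << 1 = 0b101011010110101100000000010111010 = 5818941626

5818941626


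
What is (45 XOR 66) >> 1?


Step 1: 45 ^ 66 = 111
Step 2: 111 >> 1 = 55

55


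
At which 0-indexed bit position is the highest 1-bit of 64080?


0b1111101001010000. Highest set bit at position 15

15


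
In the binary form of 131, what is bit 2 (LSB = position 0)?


0b10000011, position 2 = 0

0


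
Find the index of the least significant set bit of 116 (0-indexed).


0b1110100. Lowest set bit at position 2

2


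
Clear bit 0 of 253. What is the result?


253 & ~(1 << 0) = 252

252


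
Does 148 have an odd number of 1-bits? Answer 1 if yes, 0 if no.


0b10010100 has 3 ones => parity 1

1


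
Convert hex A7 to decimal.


A7 hex = 167 decimal

167


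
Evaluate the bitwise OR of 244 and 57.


0b11110100 | 0b111001 = 0b11111101 = 253

253


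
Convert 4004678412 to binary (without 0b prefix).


4004678412 = 11101110101100101000101100001100 in binary

11101110101100101000101100001100


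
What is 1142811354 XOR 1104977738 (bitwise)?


0b1000100000111011110101011011010 ^ 0b1000001110111001001111101001010 = 0b101110000010111010110010000 = 96564624

96564624


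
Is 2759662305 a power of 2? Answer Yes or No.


0b10100100011111010001101011100001. Multiple bits set => No

No


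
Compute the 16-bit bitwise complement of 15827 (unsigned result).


~0b11110111010011 = 0b1100001000101100 = 49708 (16-bit unsigned)

49708


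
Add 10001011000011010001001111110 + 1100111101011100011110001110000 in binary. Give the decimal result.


10001011000011010001001111110 + 1100111101011100011110001110000 = 1111001000011111101111011101110 = 2031083246

2031083246


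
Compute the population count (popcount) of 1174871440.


0b1000110000001110001110110010000 has 12 set bits

12


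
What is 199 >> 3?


0b11000111 >> 3 = 0b11000 = 24

24


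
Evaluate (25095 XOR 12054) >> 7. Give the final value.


Step 1: 25095 ^ 12054 = 19729
Step 2: 19729 >> 7 = 154

154


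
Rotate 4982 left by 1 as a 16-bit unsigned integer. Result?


Rotate 0b1001101110110 left by 1 (16-bit) = 0b10011011101100 = 9964

9964


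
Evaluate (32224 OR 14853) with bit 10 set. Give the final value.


Step 1: 32224 | 14853 = 32741
Step 2: 32741 | (1 << 10) = 32741 | 1024 = 32741

32741


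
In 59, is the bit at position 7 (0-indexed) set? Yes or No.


0b111011, bit 7 = 0. No

No


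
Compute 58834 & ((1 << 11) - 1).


58834 & 2047 = 1490

1490


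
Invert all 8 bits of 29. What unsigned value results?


29 ^ 255 = 226

226


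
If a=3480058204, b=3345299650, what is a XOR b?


3480058204 ^ 3345299650 = 134758814

134758814


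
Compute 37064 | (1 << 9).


37064 | (1 << 9) = 37064 | 512 = 37576

37576


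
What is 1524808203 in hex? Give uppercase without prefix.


1524808203 = 5AE2BA0B hex

5AE2BA0B


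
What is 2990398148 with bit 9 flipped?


2990398148 ^ (1 << 9) = 2990398148 ^ 512 = 2990397636

2990397636


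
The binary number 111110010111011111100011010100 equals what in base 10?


111110010111011111100011010100 in decimal = 1046345940

1046345940


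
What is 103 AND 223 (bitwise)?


0b1100111 & 0b11011111 = 0b1000111 = 71

71


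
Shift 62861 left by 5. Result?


0b1111010110001101 << 5 = 0b111101011000110100000 = 2011552

2011552


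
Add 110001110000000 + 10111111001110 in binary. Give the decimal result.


110001110000000 + 10111111001110 = 1001001101001110 = 37710

37710


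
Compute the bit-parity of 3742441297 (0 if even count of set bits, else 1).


0b11011111000100010001111101010001 has 17 ones => parity 1

1


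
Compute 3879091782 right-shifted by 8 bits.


0b11100111001101100011111001000110 >> 8 = 0b111001110011011000111110 = 15152702

15152702


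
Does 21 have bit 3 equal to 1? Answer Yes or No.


0b10101, bit 3 = 0. No

No


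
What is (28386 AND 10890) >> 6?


Step 1: 28386 & 10890 = 10882
Step 2: 10882 >> 6 = 170

170


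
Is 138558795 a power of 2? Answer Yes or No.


0b1000010000100011110101001011. Multiple bits set => No

No


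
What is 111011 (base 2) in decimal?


111011 in decimal = 59

59


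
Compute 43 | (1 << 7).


43 | (1 << 7) = 43 | 128 = 171

171


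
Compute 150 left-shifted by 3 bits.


0b10010110 << 3 = 0b10010110000 = 1200

1200


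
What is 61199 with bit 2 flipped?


61199 ^ (1 << 2) = 61199 ^ 4 = 61195

61195


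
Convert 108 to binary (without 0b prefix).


108 = 1101100 in binary

1101100


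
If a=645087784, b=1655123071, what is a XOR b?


645087784 ^ 1655123071 = 1154772567

1154772567


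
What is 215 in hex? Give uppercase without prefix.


215 = D7 hex

D7


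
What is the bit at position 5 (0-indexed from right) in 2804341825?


0b10100111001001101101110001000001, position 5 = 0

0


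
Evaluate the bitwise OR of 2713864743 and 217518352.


0b10100001110000100100101000100111 | 0b1100111101110001000100010000 = 0b10101101111101110101101100110111 = 2918669111

2918669111


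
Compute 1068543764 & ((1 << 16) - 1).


1068543764 & 65535 = 44820

44820


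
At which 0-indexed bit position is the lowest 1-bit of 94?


0b1011110. Lowest set bit at position 1

1


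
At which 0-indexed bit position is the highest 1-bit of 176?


0b10110000. Highest set bit at position 7

7


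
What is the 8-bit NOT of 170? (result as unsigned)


~0b10101010 = 0b1010101 = 85 (8-bit unsigned)

85


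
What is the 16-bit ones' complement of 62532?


62532 ^ 65535 = 3003

3003


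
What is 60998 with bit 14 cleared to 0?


60998 & ~(1 << 14) = 44614

44614


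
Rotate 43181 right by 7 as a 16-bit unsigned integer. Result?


Rotate 0b1010100010101101 right by 7 (16-bit) = 0b101101101010001 = 23377

23377


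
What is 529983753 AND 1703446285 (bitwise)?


0b11111100101101110100100001001 & 0b1100101100010001000011100001101 = 0b101100000001000000100001001 = 92307721

92307721


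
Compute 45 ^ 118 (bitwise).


0b101101 ^ 0b1110110 = 0b1011011 = 91

91


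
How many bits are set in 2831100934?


0b10101000101111110010110000000110 has 15 set bits

15


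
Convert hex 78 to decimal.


78 hex = 120 decimal

120


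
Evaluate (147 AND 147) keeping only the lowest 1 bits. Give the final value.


Step 1: 147 & 147 = 147
Step 2: 147 & 1 = 1

1


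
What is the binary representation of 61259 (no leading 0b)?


61259 = 1110111101001011 in binary

1110111101001011


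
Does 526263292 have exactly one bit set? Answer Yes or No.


0b11111010111100010001111111100. Multiple bits set => No

No


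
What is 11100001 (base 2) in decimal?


11100001 in decimal = 225

225


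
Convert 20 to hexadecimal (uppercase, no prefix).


20 = 14 hex

14


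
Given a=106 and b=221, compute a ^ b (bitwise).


106 ^ 221 = 183

183
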